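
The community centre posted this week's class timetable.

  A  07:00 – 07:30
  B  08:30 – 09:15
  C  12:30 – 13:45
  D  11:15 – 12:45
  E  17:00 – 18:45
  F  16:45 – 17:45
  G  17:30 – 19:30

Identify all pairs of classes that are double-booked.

Check each pair: they overlap iff neither finishes before the other starts.
Sorted by start: A, B, D, C, F, E, G.
B starts after A ends, so A has no further overlaps.
D starts after B ends, so B has no further overlaps.
C starts before D ends → D and C overlap.
F starts after D ends, so D has no further overlaps.
F starts after C ends, so C has no further overlaps.
E starts before F ends → F and E overlap.
G starts before F ends → F and G overlap.
G starts before E ends → E and G overlap.

C & D, E & F, E & G, F & G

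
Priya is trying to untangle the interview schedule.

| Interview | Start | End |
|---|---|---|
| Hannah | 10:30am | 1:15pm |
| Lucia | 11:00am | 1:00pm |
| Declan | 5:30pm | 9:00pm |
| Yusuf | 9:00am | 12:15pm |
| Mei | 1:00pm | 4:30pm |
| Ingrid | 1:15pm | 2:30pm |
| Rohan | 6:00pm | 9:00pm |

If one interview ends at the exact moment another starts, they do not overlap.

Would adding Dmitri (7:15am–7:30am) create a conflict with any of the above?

Yusuf: starts 9:00am at or after Dmitri ends 7:30am → clear.
Hannah: starts 10:30am at or after Dmitri ends 7:30am → clear.
Lucia: starts 11:00am at or after Dmitri ends 7:30am → clear.
Mei: starts 1:00pm at or after Dmitri ends 7:30am → clear.
Ingrid: starts 1:15pm at or after Dmitri ends 7:30am → clear.
Declan: starts 5:30pm at or after Dmitri ends 7:30am → clear.
Rohan: starts 6:00pm at or after Dmitri ends 7:30am → clear.

No — it doesn't clash with anything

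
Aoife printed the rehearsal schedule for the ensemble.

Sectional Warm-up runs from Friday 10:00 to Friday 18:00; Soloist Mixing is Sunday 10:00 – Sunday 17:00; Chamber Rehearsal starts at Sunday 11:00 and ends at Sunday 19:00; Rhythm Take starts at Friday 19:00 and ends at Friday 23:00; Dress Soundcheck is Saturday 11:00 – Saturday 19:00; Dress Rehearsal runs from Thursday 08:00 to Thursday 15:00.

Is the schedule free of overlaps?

Sorted by start: Dress Rehearsal, Sectional Warm-up, Rhythm Take, Dress Soundcheck, Soloist Mixing, Chamber Rehearsal.
Sectional Warm-up starts after Dress Rehearsal ends, so Dress Rehearsal has no further overlaps.
Rhythm Take starts after Sectional Warm-up ends, so Sectional Warm-up has no further overlaps.
Dress Soundcheck starts after Rhythm Take ends, so Rhythm Take has no further overlaps.
Soloist Mixing starts after Dress Soundcheck ends, so Dress Soundcheck has no further overlaps.
Chamber Rehearsal starts before Soloist Mixing ends → Soloist Mixing and Chamber Rehearsal overlap.
That's a conflict, so the schedule is not conflict-free.

No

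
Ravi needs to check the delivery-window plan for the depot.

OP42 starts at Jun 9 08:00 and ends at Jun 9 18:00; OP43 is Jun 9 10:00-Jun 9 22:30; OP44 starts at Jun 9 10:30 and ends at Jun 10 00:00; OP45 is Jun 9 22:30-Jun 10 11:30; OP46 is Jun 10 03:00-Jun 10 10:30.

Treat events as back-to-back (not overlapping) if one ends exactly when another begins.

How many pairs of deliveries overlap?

5

Sorted by start: OP42, OP43, OP44, OP45, OP46.
OP43 starts before OP42 ends → OP42 and OP43 overlap.
OP44 starts before OP42 ends → OP42 and OP44 overlap.
OP45 starts after OP42 ends, so OP42 has no further overlaps.
OP44 starts before OP43 ends → OP43 and OP44 overlap.
OP45 starts exactly when OP43 ends (back-to-back, no overlap), so OP43 has no further overlaps.
OP45 starts before OP44 ends → OP44 and OP45 overlap.
OP46 starts after OP44 ends.
OP46 starts before OP45 ends → OP45 and OP46 overlap.
Overlapping pairs: OP42 & OP43, OP42 & OP44, OP43 & OP44, OP44 & OP45, OP45 & OP46 — 5 in total.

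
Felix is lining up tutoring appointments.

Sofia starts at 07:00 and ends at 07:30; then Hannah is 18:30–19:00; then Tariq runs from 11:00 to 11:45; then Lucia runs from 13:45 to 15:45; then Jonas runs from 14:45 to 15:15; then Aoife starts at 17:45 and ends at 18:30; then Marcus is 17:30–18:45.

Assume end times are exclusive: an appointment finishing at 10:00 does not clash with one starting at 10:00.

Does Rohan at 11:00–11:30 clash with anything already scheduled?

Yes — it overlaps Tariq

Sofia: ends 07:30 at or before Rohan starts 11:00 → clear.
Tariq: starts 11:00 before Rohan ends 11:30, and ends 11:45 after Rohan starts 11:00 → overlap.
Lucia: starts 13:45 at or after Rohan ends 11:30 → clear.
Jonas: starts 14:45 at or after Rohan ends 11:30 → clear.
Marcus: starts 17:30 at or after Rohan ends 11:30 → clear.
Aoife: starts 17:45 at or after Rohan ends 11:30 → clear.
Hannah: starts 18:30 at or after Rohan ends 11:30 → clear.
Rohan overlaps Tariq.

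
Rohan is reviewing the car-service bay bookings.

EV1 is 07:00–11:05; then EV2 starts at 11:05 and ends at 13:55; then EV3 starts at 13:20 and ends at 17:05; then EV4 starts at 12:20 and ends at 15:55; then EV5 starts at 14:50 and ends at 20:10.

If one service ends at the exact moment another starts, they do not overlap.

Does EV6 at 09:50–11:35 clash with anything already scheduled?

Yes — it overlaps EV1, EV2

EV1: starts 07:00 before EV6 ends 11:35, and ends 11:05 after EV6 starts 09:50 → overlap.
EV2: starts 11:05 before EV6 ends 11:35, and ends 13:55 after EV6 starts 09:50 → overlap.
EV4: starts 12:20 at or after EV6 ends 11:35 → clear.
EV3: starts 13:20 at or after EV6 ends 11:35 → clear.
EV5: starts 14:50 at or after EV6 ends 11:35 → clear.
EV6 overlaps EV1, EV2.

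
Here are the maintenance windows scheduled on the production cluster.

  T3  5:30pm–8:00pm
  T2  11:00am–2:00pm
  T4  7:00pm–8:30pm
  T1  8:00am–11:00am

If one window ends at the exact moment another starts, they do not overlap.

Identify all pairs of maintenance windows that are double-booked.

T3 & T4

Sorted by start: T1, T2, T3, T4.
T2 starts exactly when T1 ends (back-to-back, no overlap) — done with T1.
T3 starts after T2 ends — done with T2.
T4 starts before T3 ends → T3 and T4 overlap.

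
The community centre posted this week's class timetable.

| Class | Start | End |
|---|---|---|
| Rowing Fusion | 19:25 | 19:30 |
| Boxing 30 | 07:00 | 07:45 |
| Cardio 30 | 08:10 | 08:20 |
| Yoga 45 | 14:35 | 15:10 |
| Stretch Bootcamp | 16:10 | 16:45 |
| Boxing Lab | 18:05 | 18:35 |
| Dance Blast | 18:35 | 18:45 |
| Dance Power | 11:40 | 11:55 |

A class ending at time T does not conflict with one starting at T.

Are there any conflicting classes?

Two intervals overlap when each starts before the other ends.
Sorted by start: Boxing 30, Cardio 30, Dance Power, Yoga 45, Stretch Bootcamp, Boxing Lab, Dance Blast, Rowing Fusion.
Cardio 30 starts after Boxing 30 ends, so nothing later overlaps Boxing 30 either.
Dance Power starts after Cardio 30 ends, so nothing later overlaps Cardio 30 either.
Yoga 45 starts after Dance Power ends, so nothing later overlaps Dance Power either.
Stretch Bootcamp starts after Yoga 45 ends, so nothing later overlaps Yoga 45 either.
Boxing Lab starts after Stretch Bootcamp ends, so nothing later overlaps Stretch Bootcamp either.
Dance Blast starts exactly when Boxing Lab ends (back-to-back, no overlap), so nothing later overlaps Boxing Lab either.
Rowing Fusion starts after Dance Blast ends.
Every pair is clear; the schedule has no overlaps.

No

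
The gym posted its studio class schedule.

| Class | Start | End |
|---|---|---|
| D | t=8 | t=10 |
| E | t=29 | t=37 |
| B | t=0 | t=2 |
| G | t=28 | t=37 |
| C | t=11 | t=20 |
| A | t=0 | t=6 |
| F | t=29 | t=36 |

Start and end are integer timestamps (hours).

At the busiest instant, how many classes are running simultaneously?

3

Sweep the timeline, counting +1 at each start and −1 at each end (ends before starts at a tie):
t=0 start A → 1
t=0 start B → 2
t=2 end B → 1
t=6 end A → 0
t=8 start D → 1
t=10 end D → 0
t=11 start C → 1
t=20 end C → 0
t=28 start G → 1
t=29 start E → 2
t=29 start F → 3
t=36 end F → 2
t=37 end E → 1
t=37 end G → 0
Peak is 3, at t=29 (E, F, G).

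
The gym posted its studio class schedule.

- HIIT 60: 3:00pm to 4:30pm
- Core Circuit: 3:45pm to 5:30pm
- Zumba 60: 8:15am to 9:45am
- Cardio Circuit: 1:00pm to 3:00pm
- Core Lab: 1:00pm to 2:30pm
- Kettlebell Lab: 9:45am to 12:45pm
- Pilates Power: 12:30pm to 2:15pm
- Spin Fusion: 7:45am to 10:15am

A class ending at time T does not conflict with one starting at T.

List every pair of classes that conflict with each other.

Sorted by start: Spin Fusion, Zumba 60, Kettlebell Lab, Pilates Power, Cardio Circuit, Core Lab, HIIT 60, Core Circuit.
Zumba 60 starts before Spin Fusion ends → Spin Fusion and Zumba 60 overlap.
Kettlebell Lab starts before Spin Fusion ends → Spin Fusion and Kettlebell Lab overlap.
Pilates Power starts after Spin Fusion ends, so Spin Fusion has no further overlaps.
Kettlebell Lab starts exactly when Zumba 60 ends (back-to-back, no overlap), so Zumba 60 has no further overlaps.
Pilates Power starts before Kettlebell Lab ends → Kettlebell Lab and Pilates Power overlap.
Cardio Circuit starts after Kettlebell Lab ends, so Kettlebell Lab has no further overlaps.
Cardio Circuit starts before Pilates Power ends → Pilates Power and Cardio Circuit overlap.
Core Lab starts before Pilates Power ends → Pilates Power and Core Lab overlap.
HIIT 60 starts after Pilates Power ends, so Pilates Power has no further overlaps.
Core Lab starts before Cardio Circuit ends → Cardio Circuit and Core Lab overlap.
HIIT 60 starts exactly when Cardio Circuit ends (back-to-back, no overlap), so Cardio Circuit has no further overlaps.
HIIT 60 starts after Core Lab ends, so Core Lab has no further overlaps.
Core Circuit starts before HIIT 60 ends → HIIT 60 and Core Circuit overlap.

Cardio Circuit & Core Lab, Cardio Circuit & Pilates Power, Core Circuit & HIIT 60, Core Lab & Pilates Power, Kettlebell Lab & Pilates Power, Kettlebell Lab & Spin Fusion, Spin Fusion & Zumba 60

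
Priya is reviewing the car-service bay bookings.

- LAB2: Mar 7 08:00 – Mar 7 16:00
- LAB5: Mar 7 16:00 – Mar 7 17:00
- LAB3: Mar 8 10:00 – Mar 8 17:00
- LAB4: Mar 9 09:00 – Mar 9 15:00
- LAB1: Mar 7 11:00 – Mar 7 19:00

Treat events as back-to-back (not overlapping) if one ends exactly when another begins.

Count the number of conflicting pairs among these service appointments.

Two intervals overlap when each starts before the other ends.
Sorted by start: LAB2, LAB1, LAB5, LAB3, LAB4.
LAB1 starts before LAB2 ends → LAB2 and LAB1 overlap.
LAB5 starts exactly when LAB2 ends (back-to-back, no overlap), so LAB2 has no further overlaps.
LAB5 starts before LAB1 ends → LAB1 and LAB5 overlap.
LAB3 starts after LAB1 ends, so LAB1 has no further overlaps.
LAB3 starts after LAB5 ends, so LAB5 has no further overlaps.
LAB4 starts after LAB3 ends.
Overlapping pairs: LAB1 & LAB2, LAB1 & LAB5 — 2 in total.

2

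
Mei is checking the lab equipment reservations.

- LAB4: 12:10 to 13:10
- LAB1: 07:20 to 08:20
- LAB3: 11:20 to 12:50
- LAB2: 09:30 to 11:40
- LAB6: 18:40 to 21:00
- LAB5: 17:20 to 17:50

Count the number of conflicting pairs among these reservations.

2

Sorted by start: LAB1, LAB2, LAB3, LAB4, LAB5, LAB6.
LAB2 starts after LAB1 ends — done with LAB1.
LAB3 starts before LAB2 ends → LAB2 and LAB3 overlap.
LAB4 starts after LAB2 ends — done with LAB2.
LAB4 starts before LAB3 ends → LAB3 and LAB4 overlap.
LAB5 starts after LAB3 ends — done with LAB3.
LAB5 starts after LAB4 ends — done with LAB4.
LAB6 starts after LAB5 ends.
Overlapping pairs: LAB2 & LAB3, LAB3 & LAB4 — 2 in total.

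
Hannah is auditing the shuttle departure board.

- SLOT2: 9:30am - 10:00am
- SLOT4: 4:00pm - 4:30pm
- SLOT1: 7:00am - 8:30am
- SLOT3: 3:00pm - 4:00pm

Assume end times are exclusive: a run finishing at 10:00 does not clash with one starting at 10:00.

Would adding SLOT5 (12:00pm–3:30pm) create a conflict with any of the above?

Yes — it overlaps SLOT3

SLOT1: ends 8:30am at or before SLOT5 starts 12:00pm → clear.
SLOT2: ends 10:00am at or before SLOT5 starts 12:00pm → clear.
SLOT3: starts 3:00pm before SLOT5 ends 3:30pm, and ends 4:00pm after SLOT5 starts 12:00pm → overlap.
SLOT4: starts 4:00pm at or after SLOT5 ends 3:30pm → clear.
SLOT5 overlaps SLOT3.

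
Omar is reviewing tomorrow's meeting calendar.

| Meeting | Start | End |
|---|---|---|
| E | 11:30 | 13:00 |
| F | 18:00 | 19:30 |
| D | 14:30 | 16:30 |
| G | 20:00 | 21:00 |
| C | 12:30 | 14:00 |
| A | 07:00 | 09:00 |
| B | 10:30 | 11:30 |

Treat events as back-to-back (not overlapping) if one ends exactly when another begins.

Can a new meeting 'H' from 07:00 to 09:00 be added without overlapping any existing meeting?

A: starts 07:00 before H ends 09:00, and ends 09:00 after H starts 07:00 → overlap.
B: starts 10:30 at or after H ends 09:00 → clear.
E: starts 11:30 at or after H ends 09:00 → clear.
C: starts 12:30 at or after H ends 09:00 → clear.
D: starts 14:30 at or after H ends 09:00 → clear.
F: starts 18:00 at or after H ends 09:00 → clear.
G: starts 20:00 at or after H ends 09:00 → clear.
H overlaps A.

No — it overlaps A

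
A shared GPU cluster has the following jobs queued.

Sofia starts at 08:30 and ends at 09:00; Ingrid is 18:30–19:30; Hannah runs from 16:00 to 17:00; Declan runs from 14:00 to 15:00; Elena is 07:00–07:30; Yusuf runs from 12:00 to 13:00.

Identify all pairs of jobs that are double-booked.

none

Sorted by start: Elena, Sofia, Yusuf, Declan, Hannah, Ingrid.
Sofia starts after Elena ends — done with Elena.
Yusuf starts after Sofia ends — done with Sofia.
Declan starts after Yusuf ends — done with Yusuf.
Hannah starts after Declan ends — done with Declan.
Ingrid starts after Hannah ends.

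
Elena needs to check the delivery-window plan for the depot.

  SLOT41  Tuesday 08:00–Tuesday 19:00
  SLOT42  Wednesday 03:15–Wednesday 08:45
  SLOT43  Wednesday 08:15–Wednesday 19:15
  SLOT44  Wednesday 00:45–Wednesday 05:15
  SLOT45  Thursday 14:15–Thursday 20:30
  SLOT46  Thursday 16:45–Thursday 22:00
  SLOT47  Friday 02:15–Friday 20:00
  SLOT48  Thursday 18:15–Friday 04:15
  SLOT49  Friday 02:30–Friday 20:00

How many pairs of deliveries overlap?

8

Sorted by start: SLOT41, SLOT44, SLOT42, SLOT43, SLOT45, SLOT46, SLOT48, SLOT47, SLOT49.
SLOT44 starts after SLOT41 ends, so SLOT41 has no further overlaps.
SLOT42 starts before SLOT44 ends → SLOT44 and SLOT42 overlap.
SLOT43 starts after SLOT44 ends, so SLOT44 has no further overlaps.
SLOT43 starts before SLOT42 ends → SLOT42 and SLOT43 overlap.
SLOT45 starts after SLOT42 ends, so SLOT42 has no further overlaps.
SLOT45 starts after SLOT43 ends, so SLOT43 has no further overlaps.
SLOT46 starts before SLOT45 ends → SLOT45 and SLOT46 overlap.
SLOT48 starts before SLOT45 ends → SLOT45 and SLOT48 overlap.
SLOT47 starts after SLOT45 ends, so SLOT45 has no further overlaps.
SLOT48 starts before SLOT46 ends → SLOT46 and SLOT48 overlap.
SLOT47 starts after SLOT46 ends, so SLOT46 has no further overlaps.
SLOT47 starts before SLOT48 ends → SLOT48 and SLOT47 overlap.
SLOT49 starts before SLOT48 ends → SLOT48 and SLOT49 overlap.
SLOT49 starts before SLOT47 ends → SLOT47 and SLOT49 overlap.
Overlapping pairs: SLOT42 & SLOT43, SLOT42 & SLOT44, SLOT45 & SLOT46, SLOT45 & SLOT48, SLOT46 & SLOT48, SLOT47 & SLOT48, SLOT47 & SLOT49, SLOT48 & SLOT49 — 8 in total.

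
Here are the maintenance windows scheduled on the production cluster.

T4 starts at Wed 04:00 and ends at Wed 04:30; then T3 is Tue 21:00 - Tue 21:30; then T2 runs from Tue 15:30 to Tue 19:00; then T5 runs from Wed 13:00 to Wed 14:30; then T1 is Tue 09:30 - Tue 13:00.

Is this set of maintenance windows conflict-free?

Check each pair: they overlap iff neither finishes before the other starts.
Sorted by start: T1, T2, T3, T4, T5.
T2 starts after T1 ends, so nothing later overlaps T1 either.
T3 starts after T2 ends, so nothing later overlaps T2 either.
T4 starts after T3 ends, so nothing later overlaps T3 either.
T5 starts after T4 ends.
Every pair is clear; the schedule has no overlaps.

Yes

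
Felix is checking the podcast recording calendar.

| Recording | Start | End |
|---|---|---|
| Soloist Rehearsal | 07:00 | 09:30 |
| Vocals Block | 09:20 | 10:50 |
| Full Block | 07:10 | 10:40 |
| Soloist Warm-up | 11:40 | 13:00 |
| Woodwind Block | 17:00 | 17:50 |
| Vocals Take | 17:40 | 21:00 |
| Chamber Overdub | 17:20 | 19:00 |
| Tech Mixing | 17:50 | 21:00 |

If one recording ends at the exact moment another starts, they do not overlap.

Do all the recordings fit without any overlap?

No

Check each pair: they overlap iff neither finishes before the other starts.
Sorted by start: Soloist Rehearsal, Full Block, Vocals Block, Soloist Warm-up, Woodwind Block, Chamber Overdub, Vocals Take, Tech Mixing.
Full Block starts before Soloist Rehearsal ends → Soloist Rehearsal and Full Block overlap.
That's a conflict, so the schedule is not conflict-free.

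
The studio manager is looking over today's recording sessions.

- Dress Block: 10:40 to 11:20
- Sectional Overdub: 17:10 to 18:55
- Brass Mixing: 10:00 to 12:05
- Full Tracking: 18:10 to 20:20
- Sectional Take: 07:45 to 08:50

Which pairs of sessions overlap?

Two intervals overlap when each starts before the other ends.
Sorted by start: Sectional Take, Brass Mixing, Dress Block, Sectional Overdub, Full Tracking.
Brass Mixing starts after Sectional Take ends, so Sectional Take has no further overlaps.
Dress Block starts before Brass Mixing ends → Brass Mixing and Dress Block overlap.
Sectional Overdub starts after Brass Mixing ends, so Brass Mixing has no further overlaps.
Sectional Overdub starts after Dress Block ends, so Dress Block has no further overlaps.
Full Tracking starts before Sectional Overdub ends → Sectional Overdub and Full Tracking overlap.

Brass Mixing & Dress Block, Full Tracking & Sectional Overdub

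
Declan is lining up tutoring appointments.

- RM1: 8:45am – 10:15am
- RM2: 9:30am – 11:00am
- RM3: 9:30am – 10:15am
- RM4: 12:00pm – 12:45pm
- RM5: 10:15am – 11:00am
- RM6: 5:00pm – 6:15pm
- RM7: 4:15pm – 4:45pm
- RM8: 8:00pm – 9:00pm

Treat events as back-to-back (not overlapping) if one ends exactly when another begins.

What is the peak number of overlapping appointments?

3

Walk through starts and ends in time order (an end at T is processed before a start at T):
8:45am start RM1 → 1
9:30am start RM2 → 2
9:30am start RM3 → 3
10:15am end RM1 → 2
10:15am end RM3 → 1
10:15am start RM5 → 2
11:00am end RM2 → 1
11:00am end RM5 → 0
12:00pm start RM4 → 1
12:45pm end RM4 → 0
4:15pm start RM7 → 1
4:45pm end RM7 → 0
5:00pm start RM6 → 1
6:15pm end RM6 → 0
8:00pm start RM8 → 1
9:00pm end RM8 → 0
Peak is 3, at 9:30am (RM1, RM2, RM3).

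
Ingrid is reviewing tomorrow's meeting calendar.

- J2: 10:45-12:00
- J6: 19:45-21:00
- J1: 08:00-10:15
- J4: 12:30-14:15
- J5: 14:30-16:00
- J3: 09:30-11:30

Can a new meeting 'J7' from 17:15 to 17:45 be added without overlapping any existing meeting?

J1: ends 10:15 at or before J7 starts 17:15 → clear.
J3: ends 11:30 at or before J7 starts 17:15 → clear.
J2: ends 12:00 at or before J7 starts 17:15 → clear.
J4: ends 14:15 at or before J7 starts 17:15 → clear.
J5: ends 16:00 at or before J7 starts 17:15 → clear.
J6: starts 19:45 at or after J7 ends 17:45 → clear.

Yes — the slot is free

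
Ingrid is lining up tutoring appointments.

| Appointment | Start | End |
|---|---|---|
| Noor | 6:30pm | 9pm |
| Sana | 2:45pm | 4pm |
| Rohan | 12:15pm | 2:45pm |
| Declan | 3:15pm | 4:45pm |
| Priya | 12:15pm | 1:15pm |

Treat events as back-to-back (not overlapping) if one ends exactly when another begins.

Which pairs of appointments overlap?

Declan & Sana, Priya & Rohan

Sorted by start: Priya, Rohan, Sana, Declan, Noor.
Rohan starts before Priya ends → Priya and Rohan overlap.
Sana starts after Priya ends, so nothing later overlaps Priya either.
Sana starts exactly when Rohan ends (back-to-back, no overlap), so nothing later overlaps Rohan either.
Declan starts before Sana ends → Sana and Declan overlap.
Noor starts after Sana ends.
Noor starts after Declan ends.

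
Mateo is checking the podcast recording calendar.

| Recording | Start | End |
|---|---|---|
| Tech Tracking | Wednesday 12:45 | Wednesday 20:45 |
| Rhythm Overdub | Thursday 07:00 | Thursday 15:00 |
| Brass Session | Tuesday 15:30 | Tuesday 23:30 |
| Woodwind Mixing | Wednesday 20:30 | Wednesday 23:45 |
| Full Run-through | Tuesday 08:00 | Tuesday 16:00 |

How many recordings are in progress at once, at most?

2

Sort all start/end points and keep a running count:
Tuesday 08:00 start Full Run-through → 1
Tuesday 15:30 start Brass Session → 2
Tuesday 16:00 end Full Run-through → 1
Tuesday 23:30 end Brass Session → 0
Wednesday 12:45 start Tech Tracking → 1
Wednesday 20:30 start Woodwind Mixing → 2
Wednesday 20:45 end Tech Tracking → 1
Wednesday 23:45 end Woodwind Mixing → 0
Thursday 07:00 start Rhythm Overdub → 1
Thursday 15:00 end Rhythm Overdub → 0
Peak is 2, at Tuesday 15:30 (Brass Session, Full Run-through).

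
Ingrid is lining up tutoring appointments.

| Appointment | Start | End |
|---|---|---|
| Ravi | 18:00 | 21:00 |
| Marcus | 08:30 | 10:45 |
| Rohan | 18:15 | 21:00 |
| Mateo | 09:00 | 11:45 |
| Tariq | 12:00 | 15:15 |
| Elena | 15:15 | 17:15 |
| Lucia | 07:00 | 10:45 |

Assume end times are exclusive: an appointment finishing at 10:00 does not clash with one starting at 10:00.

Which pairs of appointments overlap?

Two intervals overlap when each starts before the other ends.
Sorted by start: Lucia, Marcus, Mateo, Tariq, Elena, Ravi, Rohan.
Marcus starts before Lucia ends → Lucia and Marcus overlap.
Mateo starts before Lucia ends → Lucia and Mateo overlap.
Tariq starts after Lucia ends, so nothing later overlaps Lucia either.
Mateo starts before Marcus ends → Marcus and Mateo overlap.
Tariq starts after Marcus ends, so nothing later overlaps Marcus either.
Tariq starts after Mateo ends, so nothing later overlaps Mateo either.
Elena starts exactly when Tariq ends (back-to-back, no overlap), so nothing later overlaps Tariq either.
Ravi starts after Elena ends, so nothing later overlaps Elena either.
Rohan starts before Ravi ends → Ravi and Rohan overlap.

Lucia & Marcus, Lucia & Mateo, Marcus & Mateo, Ravi & Rohan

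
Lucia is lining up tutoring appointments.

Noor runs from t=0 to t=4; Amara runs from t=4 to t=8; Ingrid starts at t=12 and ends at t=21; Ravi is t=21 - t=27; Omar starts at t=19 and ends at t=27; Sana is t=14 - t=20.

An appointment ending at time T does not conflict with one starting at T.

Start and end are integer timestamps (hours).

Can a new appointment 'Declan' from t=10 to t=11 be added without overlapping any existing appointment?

Yes — the slot is free

Noor: ends t=4 at or before Declan starts t=10 → clear.
Amara: ends t=8 at or before Declan starts t=10 → clear.
Ingrid: starts t=12 at or after Declan ends t=11 → clear.
Sana: starts t=14 at or after Declan ends t=11 → clear.
Omar: starts t=19 at or after Declan ends t=11 → clear.
Ravi: starts t=21 at or after Declan ends t=11 → clear.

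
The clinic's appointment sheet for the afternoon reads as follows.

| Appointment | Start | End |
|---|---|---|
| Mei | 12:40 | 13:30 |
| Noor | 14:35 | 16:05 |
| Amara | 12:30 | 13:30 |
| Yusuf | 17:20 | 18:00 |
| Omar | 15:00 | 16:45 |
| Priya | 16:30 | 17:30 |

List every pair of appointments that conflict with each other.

Sorted by start: Amara, Mei, Noor, Omar, Priya, Yusuf.
Mei starts before Amara ends → Amara and Mei overlap.
Noor starts after Amara ends, so nothing later overlaps Amara either.
Noor starts after Mei ends, so nothing later overlaps Mei either.
Omar starts before Noor ends → Noor and Omar overlap.
Priya starts after Noor ends, so nothing later overlaps Noor either.
Priya starts before Omar ends → Omar and Priya overlap.
Yusuf starts after Omar ends.
Yusuf starts before Priya ends → Priya and Yusuf overlap.

Amara & Mei, Noor & Omar, Omar & Priya, Priya & Yusuf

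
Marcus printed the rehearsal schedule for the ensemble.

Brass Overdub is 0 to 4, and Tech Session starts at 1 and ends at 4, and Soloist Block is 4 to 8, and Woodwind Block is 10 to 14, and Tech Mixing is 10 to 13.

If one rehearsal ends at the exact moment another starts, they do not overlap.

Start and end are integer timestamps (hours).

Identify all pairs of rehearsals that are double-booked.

Brass Overdub & Tech Session, Tech Mixing & Woodwind Block

Check each pair: they overlap iff neither finishes before the other starts.
Sorted by start: Brass Overdub, Tech Session, Soloist Block, Tech Mixing, Woodwind Block.
Tech Session starts before Brass Overdub ends → Brass Overdub and Tech Session overlap.
Soloist Block starts exactly when Brass Overdub ends (back-to-back, no overlap), so Brass Overdub has no further overlaps.
Soloist Block starts exactly when Tech Session ends (back-to-back, no overlap), so Tech Session has no further overlaps.
Tech Mixing starts after Soloist Block ends, so Soloist Block has no further overlaps.
Woodwind Block starts before Tech Mixing ends → Tech Mixing and Woodwind Block overlap.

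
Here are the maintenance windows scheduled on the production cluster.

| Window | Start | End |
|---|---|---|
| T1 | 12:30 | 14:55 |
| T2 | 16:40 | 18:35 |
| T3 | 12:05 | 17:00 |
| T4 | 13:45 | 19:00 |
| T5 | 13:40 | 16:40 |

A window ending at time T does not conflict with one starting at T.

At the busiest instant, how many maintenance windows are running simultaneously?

Sort all start/end points and keep a running count:
12:05 start T3 → 1
12:30 start T1 → 2
13:40 start T5 → 3
13:45 start T4 → 4
14:55 end T1 → 3
16:40 end T5 → 2
16:40 start T2 → 3
17:00 end T3 → 2
18:35 end T2 → 1
19:00 end T4 → 0
Peak is 4, at 13:45 (T1, T3, T4, T5).

4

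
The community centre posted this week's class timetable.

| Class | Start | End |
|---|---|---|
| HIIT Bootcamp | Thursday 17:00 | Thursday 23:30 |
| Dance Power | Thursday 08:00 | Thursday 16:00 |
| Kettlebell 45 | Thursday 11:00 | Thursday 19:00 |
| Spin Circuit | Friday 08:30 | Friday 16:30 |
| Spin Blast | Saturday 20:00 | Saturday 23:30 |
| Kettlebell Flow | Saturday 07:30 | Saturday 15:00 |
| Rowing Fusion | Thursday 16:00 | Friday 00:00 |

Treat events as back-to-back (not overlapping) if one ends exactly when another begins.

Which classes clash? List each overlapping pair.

Sorted by start: Dance Power, Kettlebell 45, Rowing Fusion, HIIT Bootcamp, Spin Circuit, Kettlebell Flow, Spin Blast.
Kettlebell 45 starts before Dance Power ends → Dance Power and Kettlebell 45 overlap.
Rowing Fusion starts exactly when Dance Power ends (back-to-back, no overlap) — done with Dance Power.
Rowing Fusion starts before Kettlebell 45 ends → Kettlebell 45 and Rowing Fusion overlap.
HIIT Bootcamp starts before Kettlebell 45 ends → Kettlebell 45 and HIIT Bootcamp overlap.
Spin Circuit starts after Kettlebell 45 ends — done with Kettlebell 45.
HIIT Bootcamp starts before Rowing Fusion ends → Rowing Fusion and HIIT Bootcamp overlap.
Spin Circuit starts after Rowing Fusion ends — done with Rowing Fusion.
Spin Circuit starts after HIIT Bootcamp ends — done with HIIT Bootcamp.
Kettlebell Flow starts after Spin Circuit ends — done with Spin Circuit.
Spin Blast starts after Kettlebell Flow ends.

Dance Power & Kettlebell 45, HIIT Bootcamp & Kettlebell 45, HIIT Bootcamp & Rowing Fusion, Kettlebell 45 & Rowing Fusion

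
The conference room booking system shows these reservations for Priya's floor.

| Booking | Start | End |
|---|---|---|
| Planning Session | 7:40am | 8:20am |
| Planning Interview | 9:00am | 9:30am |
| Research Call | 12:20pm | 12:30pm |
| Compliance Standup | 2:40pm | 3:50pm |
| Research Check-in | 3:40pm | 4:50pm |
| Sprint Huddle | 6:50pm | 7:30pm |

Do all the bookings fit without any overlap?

No

Two intervals overlap when each starts before the other ends.
Sorted by start: Planning Session, Planning Interview, Research Call, Compliance Standup, Research Check-in, Sprint Huddle.
Planning Interview starts after Planning Session ends; Planning Session is clear from here.
Research Call starts after Planning Interview ends; Planning Interview is clear from here.
Compliance Standup starts after Research Call ends; Research Call is clear from here.
Research Check-in starts before Compliance Standup ends → Compliance Standup and Research Check-in overlap.
That's a conflict, so the schedule is not conflict-free.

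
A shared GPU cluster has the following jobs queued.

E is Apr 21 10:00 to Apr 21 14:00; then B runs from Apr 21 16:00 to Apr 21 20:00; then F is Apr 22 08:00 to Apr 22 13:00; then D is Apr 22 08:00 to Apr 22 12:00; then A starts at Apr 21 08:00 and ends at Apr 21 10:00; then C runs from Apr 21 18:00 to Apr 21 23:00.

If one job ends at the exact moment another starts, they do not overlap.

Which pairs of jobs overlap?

B & C, D & F

Sorted by start: A, E, B, C, D, F.
E starts exactly when A ends (back-to-back, no overlap), so nothing later overlaps A either.
B starts after E ends, so nothing later overlaps E either.
C starts before B ends → B and C overlap.
D starts after B ends, so nothing later overlaps B either.
D starts after C ends, so nothing later overlaps C either.
F starts before D ends → D and F overlap.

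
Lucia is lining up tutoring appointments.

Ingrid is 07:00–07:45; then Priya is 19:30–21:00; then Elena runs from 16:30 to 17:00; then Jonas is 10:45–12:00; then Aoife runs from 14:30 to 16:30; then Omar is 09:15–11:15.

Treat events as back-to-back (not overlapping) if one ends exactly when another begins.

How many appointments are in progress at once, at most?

2

Walk through starts and ends in time order (an end at T is processed before a start at T):
07:00 start Ingrid → 1
07:45 end Ingrid → 0
09:15 start Omar → 1
10:45 start Jonas → 2
11:15 end Omar → 1
12:00 end Jonas → 0
14:30 start Aoife → 1
16:30 end Aoife → 0
16:30 start Elena → 1
17:00 end Elena → 0
19:30 start Priya → 1
21:00 end Priya → 0
Peak is 2, at 10:45 (Jonas, Omar).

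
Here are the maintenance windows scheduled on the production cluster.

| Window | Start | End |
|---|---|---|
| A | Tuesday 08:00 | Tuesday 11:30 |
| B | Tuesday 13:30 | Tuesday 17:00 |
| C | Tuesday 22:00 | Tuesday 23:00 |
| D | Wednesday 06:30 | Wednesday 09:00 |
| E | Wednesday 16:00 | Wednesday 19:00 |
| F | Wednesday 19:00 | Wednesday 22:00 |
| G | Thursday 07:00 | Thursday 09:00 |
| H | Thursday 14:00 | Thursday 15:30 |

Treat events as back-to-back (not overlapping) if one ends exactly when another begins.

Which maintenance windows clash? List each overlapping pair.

Sorted by start: A, B, C, D, E, F, G, H.
B starts after A ends, so A has no further overlaps.
C starts after B ends, so B has no further overlaps.
D starts after C ends, so C has no further overlaps.
E starts after D ends, so D has no further overlaps.
F starts exactly when E ends (back-to-back, no overlap), so E has no further overlaps.
G starts after F ends, so F has no further overlaps.
H starts after G ends.

no conflicts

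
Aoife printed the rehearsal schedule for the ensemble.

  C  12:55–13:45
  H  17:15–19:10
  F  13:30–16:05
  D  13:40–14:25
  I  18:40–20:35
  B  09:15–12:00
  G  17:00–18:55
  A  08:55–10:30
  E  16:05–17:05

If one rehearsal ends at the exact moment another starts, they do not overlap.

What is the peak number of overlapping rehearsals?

Sweep the timeline, counting +1 at each start and −1 at each end (ends before starts at a tie):
08:55 start A → 1
09:15 start B → 2
10:30 end A → 1
12:00 end B → 0
12:55 start C → 1
13:30 start F → 2
13:40 start D → 3
13:45 end C → 2
14:25 end D → 1
16:05 end F → 0
16:05 start E → 1
17:00 start G → 2
17:05 end E → 1
17:15 start H → 2
18:40 start I → 3
18:55 end G → 2
19:10 end H → 1
20:35 end I → 0
Peak is 3, at 13:40 (C, D, F).

3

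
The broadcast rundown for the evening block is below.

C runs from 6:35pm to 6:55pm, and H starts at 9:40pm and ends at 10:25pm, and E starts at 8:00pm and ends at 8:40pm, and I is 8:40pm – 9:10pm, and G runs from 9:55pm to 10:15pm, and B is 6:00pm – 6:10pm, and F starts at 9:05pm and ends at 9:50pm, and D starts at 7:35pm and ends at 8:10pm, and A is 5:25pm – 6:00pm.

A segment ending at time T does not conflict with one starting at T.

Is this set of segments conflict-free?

Check each pair: they overlap iff neither finishes before the other starts.
Sorted by start: A, B, C, D, E, I, F, H, G.
B starts exactly when A ends (back-to-back, no overlap), so A has no further overlaps.
C starts after B ends, so B has no further overlaps.
D starts after C ends, so C has no further overlaps.
E starts before D ends → D and E overlap.
That's a conflict, so the schedule is not conflict-free.

No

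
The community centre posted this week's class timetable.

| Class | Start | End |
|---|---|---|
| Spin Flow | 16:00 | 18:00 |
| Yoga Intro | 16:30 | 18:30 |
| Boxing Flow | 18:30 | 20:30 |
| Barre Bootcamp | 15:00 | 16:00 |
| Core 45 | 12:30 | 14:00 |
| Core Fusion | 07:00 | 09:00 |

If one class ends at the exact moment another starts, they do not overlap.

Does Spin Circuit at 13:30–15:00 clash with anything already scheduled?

Core Fusion: ends 09:00 at or before Spin Circuit starts 13:30 → clear.
Core 45: starts 12:30 before Spin Circuit ends 15:00, and ends 14:00 after Spin Circuit starts 13:30 → overlap.
Barre Bootcamp: starts 15:00 at or after Spin Circuit ends 15:00 → clear.
Spin Flow: starts 16:00 at or after Spin Circuit ends 15:00 → clear.
Yoga Intro: starts 16:30 at or after Spin Circuit ends 15:00 → clear.
Boxing Flow: starts 18:30 at or after Spin Circuit ends 15:00 → clear.
Spin Circuit overlaps Core 45.

Yes — it overlaps Core 45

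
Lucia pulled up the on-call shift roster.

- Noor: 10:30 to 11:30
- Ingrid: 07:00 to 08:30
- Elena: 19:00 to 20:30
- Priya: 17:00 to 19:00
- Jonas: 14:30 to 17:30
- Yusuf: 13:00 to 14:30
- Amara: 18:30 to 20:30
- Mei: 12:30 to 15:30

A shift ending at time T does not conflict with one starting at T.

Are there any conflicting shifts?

Yes

Sorted by start: Ingrid, Noor, Mei, Yusuf, Jonas, Priya, Amara, Elena.
Noor starts after Ingrid ends, so nothing later overlaps Ingrid either.
Mei starts after Noor ends, so nothing later overlaps Noor either.
Yusuf starts before Mei ends → Mei and Yusuf overlap.
That's a conflict, so the schedule is not conflict-free.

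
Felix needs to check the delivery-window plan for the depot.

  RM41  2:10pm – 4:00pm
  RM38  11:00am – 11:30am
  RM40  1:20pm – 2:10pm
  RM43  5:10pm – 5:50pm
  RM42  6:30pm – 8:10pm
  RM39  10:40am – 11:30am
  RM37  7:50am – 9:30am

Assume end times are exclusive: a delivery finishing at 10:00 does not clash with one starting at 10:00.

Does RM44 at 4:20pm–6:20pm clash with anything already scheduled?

Yes — it overlaps RM43

RM37: ends 9:30am at or before RM44 starts 4:20pm → clear.
RM39: ends 11:30am at or before RM44 starts 4:20pm → clear.
RM38: ends 11:30am at or before RM44 starts 4:20pm → clear.
RM40: ends 2:10pm at or before RM44 starts 4:20pm → clear.
RM41: ends 4:00pm at or before RM44 starts 4:20pm → clear.
RM43: starts 5:10pm before RM44 ends 6:20pm, and ends 5:50pm after RM44 starts 4:20pm → overlap.
RM42: starts 6:30pm at or after RM44 ends 6:20pm → clear.
RM44 overlaps RM43.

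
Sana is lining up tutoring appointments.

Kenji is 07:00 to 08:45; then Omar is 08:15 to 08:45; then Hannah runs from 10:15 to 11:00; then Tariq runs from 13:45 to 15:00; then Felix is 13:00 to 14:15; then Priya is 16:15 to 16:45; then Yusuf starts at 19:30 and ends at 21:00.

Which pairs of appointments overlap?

Sorted by start: Kenji, Omar, Hannah, Felix, Tariq, Priya, Yusuf.
Omar starts before Kenji ends → Kenji and Omar overlap.
Hannah starts after Kenji ends — done with Kenji.
Hannah starts after Omar ends — done with Omar.
Felix starts after Hannah ends — done with Hannah.
Tariq starts before Felix ends → Felix and Tariq overlap.
Priya starts after Felix ends — done with Felix.
Priya starts after Tariq ends — done with Tariq.
Yusuf starts after Priya ends.

Felix & Tariq, Kenji & Omar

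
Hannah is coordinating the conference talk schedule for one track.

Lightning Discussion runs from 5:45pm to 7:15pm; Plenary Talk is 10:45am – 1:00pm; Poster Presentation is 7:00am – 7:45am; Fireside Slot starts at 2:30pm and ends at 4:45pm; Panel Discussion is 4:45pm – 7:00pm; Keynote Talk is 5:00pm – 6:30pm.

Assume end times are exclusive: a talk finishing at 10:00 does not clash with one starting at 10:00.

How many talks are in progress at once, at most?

Walk through starts and ends in time order (an end at T is processed before a start at T):
7:00am start Poster Presentation → 1
7:45am end Poster Presentation → 0
10:45am start Plenary Talk → 1
1:00pm end Plenary Talk → 0
2:30pm start Fireside Slot → 1
4:45pm end Fireside Slot → 0
4:45pm start Panel Discussion → 1
5:00pm start Keynote Talk → 2
5:45pm start Lightning Discussion → 3
6:30pm end Keynote Talk → 2
7:00pm end Panel Discussion → 1
7:15pm end Lightning Discussion → 0
Peak is 3, at 5:45pm (Keynote Talk, Lightning Discussion, Panel Discussion).

3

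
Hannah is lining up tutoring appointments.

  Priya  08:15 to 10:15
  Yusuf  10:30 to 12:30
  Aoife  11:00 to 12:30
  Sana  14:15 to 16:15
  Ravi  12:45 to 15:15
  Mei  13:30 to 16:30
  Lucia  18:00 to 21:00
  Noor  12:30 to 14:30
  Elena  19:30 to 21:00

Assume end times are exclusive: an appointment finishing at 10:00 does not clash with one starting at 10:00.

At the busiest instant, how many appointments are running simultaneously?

4

Walk through starts and ends in time order (an end at T is processed before a start at T):
08:15 start Priya → 1
10:15 end Priya → 0
10:30 start Yusuf → 1
11:00 start Aoife → 2
12:30 end Aoife → 1
12:30 end Yusuf → 0
12:30 start Noor → 1
12:45 start Ravi → 2
13:30 start Mei → 3
14:15 start Sana → 4
14:30 end Noor → 3
15:15 end Ravi → 2
16:15 end Sana → 1
16:30 end Mei → 0
18:00 start Lucia → 1
19:30 start Elena → 2
21:00 end Elena → 1
21:00 end Lucia → 0
Peak is 4, at 14:15 (Mei, Noor, Ravi, Sana).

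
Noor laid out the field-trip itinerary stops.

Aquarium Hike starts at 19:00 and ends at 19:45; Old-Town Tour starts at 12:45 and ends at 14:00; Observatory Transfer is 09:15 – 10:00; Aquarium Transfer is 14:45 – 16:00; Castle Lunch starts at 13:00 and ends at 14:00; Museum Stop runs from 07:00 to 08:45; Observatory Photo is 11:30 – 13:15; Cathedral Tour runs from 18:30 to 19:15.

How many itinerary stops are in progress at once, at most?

Sort all start/end points and keep a running count:
07:00 start Museum Stop → 1
08:45 end Museum Stop → 0
09:15 start Observatory Transfer → 1
10:00 end Observatory Transfer → 0
11:30 start Observatory Photo → 1
12:45 start Old-Town Tour → 2
13:00 start Castle Lunch → 3
13:15 end Observatory Photo → 2
14:00 end Castle Lunch → 1
14:00 end Old-Town Tour → 0
14:45 start Aquarium Transfer → 1
16:00 end Aquarium Transfer → 0
18:30 start Cathedral Tour → 1
19:00 start Aquarium Hike → 2
19:15 end Cathedral Tour → 1
19:45 end Aquarium Hike → 0
Peak is 3, at 13:00 (Castle Lunch, Observatory Photo, Old-Town Tour).

3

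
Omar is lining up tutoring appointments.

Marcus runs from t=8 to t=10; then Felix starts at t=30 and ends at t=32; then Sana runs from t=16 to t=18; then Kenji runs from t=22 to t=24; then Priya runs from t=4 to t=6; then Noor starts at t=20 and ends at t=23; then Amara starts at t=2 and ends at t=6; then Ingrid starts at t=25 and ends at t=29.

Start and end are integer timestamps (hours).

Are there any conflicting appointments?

Check each pair: they overlap iff neither finishes before the other starts.
Sorted by start: Amara, Priya, Marcus, Sana, Noor, Kenji, Ingrid, Felix.
Priya starts before Amara ends → Amara and Priya overlap.
That's a conflict, so the schedule is not conflict-free.

Yes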